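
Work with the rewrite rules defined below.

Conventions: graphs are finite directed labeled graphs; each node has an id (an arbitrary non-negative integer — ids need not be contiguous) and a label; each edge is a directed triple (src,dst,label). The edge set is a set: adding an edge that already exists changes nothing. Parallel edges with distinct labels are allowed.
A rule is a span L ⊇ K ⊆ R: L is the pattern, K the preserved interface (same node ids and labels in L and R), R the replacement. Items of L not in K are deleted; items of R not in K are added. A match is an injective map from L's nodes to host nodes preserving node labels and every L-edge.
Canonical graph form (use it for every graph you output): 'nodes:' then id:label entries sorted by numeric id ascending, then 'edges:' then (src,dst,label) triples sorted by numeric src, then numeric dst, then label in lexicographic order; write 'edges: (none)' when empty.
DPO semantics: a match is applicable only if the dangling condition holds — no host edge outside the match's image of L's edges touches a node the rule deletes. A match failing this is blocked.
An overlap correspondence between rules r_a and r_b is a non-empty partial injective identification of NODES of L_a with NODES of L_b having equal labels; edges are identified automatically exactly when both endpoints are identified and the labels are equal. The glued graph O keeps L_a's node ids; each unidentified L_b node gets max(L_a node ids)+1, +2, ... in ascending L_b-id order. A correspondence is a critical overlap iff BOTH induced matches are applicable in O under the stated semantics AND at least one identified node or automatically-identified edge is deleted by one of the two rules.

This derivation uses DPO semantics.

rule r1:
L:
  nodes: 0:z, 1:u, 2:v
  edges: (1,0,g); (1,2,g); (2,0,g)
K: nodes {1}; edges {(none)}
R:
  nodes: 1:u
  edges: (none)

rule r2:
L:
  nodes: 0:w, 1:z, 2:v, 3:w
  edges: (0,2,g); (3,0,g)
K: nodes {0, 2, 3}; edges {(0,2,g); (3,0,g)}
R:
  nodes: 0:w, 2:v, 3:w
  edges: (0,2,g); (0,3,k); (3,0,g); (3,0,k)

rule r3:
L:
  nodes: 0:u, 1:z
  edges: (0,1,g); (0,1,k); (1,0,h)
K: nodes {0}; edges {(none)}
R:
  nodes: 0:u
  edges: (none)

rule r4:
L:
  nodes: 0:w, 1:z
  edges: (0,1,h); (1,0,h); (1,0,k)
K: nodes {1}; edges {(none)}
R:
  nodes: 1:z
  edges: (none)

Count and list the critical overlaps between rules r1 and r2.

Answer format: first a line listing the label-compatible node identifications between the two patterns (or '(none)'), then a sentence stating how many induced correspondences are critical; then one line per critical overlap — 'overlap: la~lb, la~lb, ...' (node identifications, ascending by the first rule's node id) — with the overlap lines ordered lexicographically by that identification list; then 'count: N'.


label-compatible node identifications between L(r1) and L(r2): 0~1, 2~2
0 of the induced correspondences are critical overlaps of r1 and r2.
count: 0


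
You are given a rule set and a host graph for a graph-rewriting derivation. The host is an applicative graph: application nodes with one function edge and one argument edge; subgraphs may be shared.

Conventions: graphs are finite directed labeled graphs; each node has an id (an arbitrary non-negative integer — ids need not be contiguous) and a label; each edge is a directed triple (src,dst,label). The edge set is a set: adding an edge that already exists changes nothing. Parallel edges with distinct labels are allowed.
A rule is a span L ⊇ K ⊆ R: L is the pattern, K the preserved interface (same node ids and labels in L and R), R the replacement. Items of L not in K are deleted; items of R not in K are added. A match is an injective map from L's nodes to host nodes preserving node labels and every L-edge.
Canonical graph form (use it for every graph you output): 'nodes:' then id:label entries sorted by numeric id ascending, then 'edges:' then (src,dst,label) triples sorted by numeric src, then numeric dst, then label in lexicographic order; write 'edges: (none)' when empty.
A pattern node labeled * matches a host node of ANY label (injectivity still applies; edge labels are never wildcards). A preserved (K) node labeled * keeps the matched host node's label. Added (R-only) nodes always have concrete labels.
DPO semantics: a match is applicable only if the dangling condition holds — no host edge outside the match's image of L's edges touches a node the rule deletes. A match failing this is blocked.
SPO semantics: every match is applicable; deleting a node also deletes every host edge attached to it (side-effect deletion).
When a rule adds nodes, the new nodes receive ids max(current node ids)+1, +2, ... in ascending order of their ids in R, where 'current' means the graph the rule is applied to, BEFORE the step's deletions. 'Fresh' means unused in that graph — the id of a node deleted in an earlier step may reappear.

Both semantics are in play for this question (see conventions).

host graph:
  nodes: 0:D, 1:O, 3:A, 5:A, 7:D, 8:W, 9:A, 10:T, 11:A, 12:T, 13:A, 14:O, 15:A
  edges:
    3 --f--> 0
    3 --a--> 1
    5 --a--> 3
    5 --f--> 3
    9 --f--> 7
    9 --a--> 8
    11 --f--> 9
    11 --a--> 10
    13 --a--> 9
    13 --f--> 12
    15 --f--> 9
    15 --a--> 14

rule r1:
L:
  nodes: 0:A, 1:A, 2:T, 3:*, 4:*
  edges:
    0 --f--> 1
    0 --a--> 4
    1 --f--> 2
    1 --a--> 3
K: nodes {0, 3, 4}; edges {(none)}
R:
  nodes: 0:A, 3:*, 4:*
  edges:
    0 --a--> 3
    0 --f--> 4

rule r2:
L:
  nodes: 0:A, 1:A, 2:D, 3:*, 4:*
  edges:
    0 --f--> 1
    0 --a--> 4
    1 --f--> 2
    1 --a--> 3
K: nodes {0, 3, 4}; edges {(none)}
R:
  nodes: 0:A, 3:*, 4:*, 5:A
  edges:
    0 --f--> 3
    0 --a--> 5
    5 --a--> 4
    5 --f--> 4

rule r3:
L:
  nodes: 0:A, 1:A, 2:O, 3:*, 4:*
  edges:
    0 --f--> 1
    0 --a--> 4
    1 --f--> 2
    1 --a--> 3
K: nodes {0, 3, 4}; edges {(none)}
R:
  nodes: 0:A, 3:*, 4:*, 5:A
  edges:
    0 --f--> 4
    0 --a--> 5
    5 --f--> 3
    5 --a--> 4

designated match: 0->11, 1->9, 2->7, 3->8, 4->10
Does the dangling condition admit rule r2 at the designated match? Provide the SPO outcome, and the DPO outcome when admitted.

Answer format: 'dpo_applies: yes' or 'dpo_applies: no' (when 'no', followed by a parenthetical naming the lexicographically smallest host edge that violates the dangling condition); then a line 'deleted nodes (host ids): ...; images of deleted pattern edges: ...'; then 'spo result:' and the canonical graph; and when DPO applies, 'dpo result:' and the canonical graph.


dpo_applies: no
(the rule deletes node 9, which keeps host edge (13,9,a) outside the match image — the dangling condition fails, DPO blocks; SPO proceeds and side-deletes such edges)
deleted nodes (host ids): 7, 9; images of deleted pattern edges: (9,7,f); (9,8,a); (11,9,f); (11,10,a)
spo result:
nodes: 0:D, 1:O, 3:A, 5:A, 8:W, 10:T, 11:A, 12:T, 13:A, 14:O, 15:A, 16:A
edges: (3,0,f); (3,1,a); (5,3,a); (5,3,f); (11,8,f); (11,16,a); (13,12,f); (15,14,a); (16,10,a); (16,10,f)


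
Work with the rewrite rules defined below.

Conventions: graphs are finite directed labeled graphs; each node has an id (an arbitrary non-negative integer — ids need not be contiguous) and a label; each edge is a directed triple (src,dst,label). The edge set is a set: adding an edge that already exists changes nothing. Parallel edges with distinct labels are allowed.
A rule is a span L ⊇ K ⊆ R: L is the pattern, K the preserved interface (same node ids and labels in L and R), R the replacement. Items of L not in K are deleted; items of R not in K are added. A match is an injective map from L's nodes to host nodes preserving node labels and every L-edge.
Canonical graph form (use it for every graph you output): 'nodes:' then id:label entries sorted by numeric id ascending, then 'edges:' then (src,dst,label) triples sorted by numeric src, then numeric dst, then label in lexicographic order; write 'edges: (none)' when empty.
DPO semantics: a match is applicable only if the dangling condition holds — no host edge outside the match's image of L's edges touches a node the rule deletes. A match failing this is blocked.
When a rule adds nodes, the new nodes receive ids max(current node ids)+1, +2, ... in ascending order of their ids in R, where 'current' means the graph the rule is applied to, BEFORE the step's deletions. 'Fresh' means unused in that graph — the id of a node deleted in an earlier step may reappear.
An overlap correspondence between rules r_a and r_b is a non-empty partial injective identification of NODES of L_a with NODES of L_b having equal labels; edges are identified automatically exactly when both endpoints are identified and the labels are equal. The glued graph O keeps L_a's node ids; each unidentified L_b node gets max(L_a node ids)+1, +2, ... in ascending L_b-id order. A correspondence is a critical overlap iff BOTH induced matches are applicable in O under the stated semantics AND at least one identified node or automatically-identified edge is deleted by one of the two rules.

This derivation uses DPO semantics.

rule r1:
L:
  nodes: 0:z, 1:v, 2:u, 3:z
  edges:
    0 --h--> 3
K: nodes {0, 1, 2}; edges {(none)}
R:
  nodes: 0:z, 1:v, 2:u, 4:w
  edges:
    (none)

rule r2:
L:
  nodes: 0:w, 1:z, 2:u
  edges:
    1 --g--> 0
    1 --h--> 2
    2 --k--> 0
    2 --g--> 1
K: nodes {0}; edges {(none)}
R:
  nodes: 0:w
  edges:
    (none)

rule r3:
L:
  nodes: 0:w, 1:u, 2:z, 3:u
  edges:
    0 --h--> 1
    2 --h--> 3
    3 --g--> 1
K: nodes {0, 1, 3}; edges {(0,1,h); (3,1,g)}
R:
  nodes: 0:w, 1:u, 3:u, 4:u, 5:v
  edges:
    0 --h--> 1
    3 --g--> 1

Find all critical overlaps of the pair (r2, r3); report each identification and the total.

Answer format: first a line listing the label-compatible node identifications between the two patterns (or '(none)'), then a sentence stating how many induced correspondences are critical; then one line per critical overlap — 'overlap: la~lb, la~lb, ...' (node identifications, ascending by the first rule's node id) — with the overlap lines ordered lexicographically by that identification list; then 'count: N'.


label-compatible node identifications between L(r2) and L(r3): 0~0, 1~2, 2~1, 2~3
0 of the induced correspondences are critical overlaps of r2 and r3.
count: 0


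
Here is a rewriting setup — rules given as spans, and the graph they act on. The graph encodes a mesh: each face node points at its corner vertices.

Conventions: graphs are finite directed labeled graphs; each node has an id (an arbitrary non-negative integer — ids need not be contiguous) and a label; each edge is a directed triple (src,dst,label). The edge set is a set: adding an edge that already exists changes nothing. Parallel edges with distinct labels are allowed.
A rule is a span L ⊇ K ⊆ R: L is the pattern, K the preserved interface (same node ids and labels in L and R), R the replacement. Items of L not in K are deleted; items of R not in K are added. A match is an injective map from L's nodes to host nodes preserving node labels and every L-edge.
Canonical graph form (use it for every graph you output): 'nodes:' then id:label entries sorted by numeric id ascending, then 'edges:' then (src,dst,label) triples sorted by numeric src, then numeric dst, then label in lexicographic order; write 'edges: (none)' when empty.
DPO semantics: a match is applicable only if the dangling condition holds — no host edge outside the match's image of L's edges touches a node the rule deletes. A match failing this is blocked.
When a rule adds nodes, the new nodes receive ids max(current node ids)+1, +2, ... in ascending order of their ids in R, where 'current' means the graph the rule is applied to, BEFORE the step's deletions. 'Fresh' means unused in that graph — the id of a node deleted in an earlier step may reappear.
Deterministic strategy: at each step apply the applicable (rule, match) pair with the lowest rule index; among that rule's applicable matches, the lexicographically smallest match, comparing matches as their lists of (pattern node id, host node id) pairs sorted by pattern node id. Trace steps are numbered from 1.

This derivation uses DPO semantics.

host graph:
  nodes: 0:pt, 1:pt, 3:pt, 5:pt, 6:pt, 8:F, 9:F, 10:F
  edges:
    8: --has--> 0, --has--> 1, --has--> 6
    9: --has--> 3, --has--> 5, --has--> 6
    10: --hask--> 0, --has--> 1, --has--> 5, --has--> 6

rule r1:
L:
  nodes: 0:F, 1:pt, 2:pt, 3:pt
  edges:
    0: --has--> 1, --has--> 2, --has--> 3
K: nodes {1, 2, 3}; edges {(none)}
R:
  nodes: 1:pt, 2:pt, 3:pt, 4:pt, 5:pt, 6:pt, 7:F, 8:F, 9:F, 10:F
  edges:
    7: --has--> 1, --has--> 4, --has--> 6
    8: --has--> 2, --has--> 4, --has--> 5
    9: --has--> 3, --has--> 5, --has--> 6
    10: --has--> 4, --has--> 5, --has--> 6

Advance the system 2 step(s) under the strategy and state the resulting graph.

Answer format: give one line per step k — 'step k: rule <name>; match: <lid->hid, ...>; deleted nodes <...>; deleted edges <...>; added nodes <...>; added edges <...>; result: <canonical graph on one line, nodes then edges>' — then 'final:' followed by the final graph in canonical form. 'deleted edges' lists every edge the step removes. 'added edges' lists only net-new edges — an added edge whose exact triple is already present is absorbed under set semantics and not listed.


step 1: rule r1; match: 0->8, 1->0, 2->1, 3->6; deleted nodes 8; deleted edges (8,0,has); (8,1,has); (8,6,has); added nodes 11, 12, 13, 14, 15, 16, 17; added edges (14,0,has); (14,11,has); (14,13,has); (15,1,has); (15,11,has); (15,12,has); (16,6,has); (16,12,has); (16,13,has); (17,11,has); (17,12,has); (17,13,has); result: nodes: 0:pt, 1:pt, 3:pt, 5:pt, 6:pt, 9:F, 10:F, 11:pt, 12:pt, 13:pt, 14:F, 15:F, 16:F, 17:F edges: (9,3,has); (9,5,has); (9,6,has); (10,0,hask); (10,1,has); (10,5,has); (10,6,has); (14,0,has); (14,11,has); (14,13,has); (15,1,has); (15,11,has); (15,12,has); (16,6,has); (16,12,has); (16,13,has); (17,11,has); (17,12,has); (17,13,has)
step 2: rule r1; match: 0->9, 1->3, 2->5, 3->6; deleted nodes 9; deleted edges (9,3,has); (9,5,has); (9,6,has); added nodes 18, 19, 20, 21, 22, 23, 24; added edges (21,3,has); (21,18,has); (21,20,has); (22,5,has); (22,18,has); (22,19,has); (23,6,has); (23,19,has); (23,20,has); (24,18,has); (24,19,has); (24,20,has); result: nodes: 0:pt, 1:pt, 3:pt, 5:pt, 6:pt, 10:F, 11:pt, 12:pt, 13:pt, 14:F, 15:F, 16:F, 17:F, 18:pt, 19:pt, 20:pt, 21:F, 22:F, 23:F, 24:F edges: (10,0,hask); (10,1,has); (10,5,has); (10,6,has); (14,0,has); (14,11,has); (14,13,has); (15,1,has); (15,11,has); (15,12,has); (16,6,has); (16,12,has); (16,13,has); (17,11,has); (17,12,has); (17,13,has); (21,3,has); (21,18,has); (21,20,has); (22,5,has); (22,18,has); (22,19,has); (23,6,has); (23,19,has); (23,20,has); (24,18,has); (24,19,has); (24,20,has)
final:
nodes: 0:pt, 1:pt, 3:pt, 5:pt, 6:pt, 10:F, 11:pt, 12:pt, 13:pt, 14:F, 15:F, 16:F, 17:F, 18:pt, 19:pt, 20:pt, 21:F, 22:F, 23:F, 24:F
edges: (10,0,hask); (10,1,has); (10,5,has); (10,6,has); (14,0,has); (14,11,has); (14,13,has); (15,1,has); (15,11,has); (15,12,has); (16,6,has); (16,12,has); (16,13,has); (17,11,has); (17,12,has); (17,13,has); (21,3,has); (21,18,has); (21,20,has); (22,5,has); (22,18,has); (22,19,has); (23,6,has); (23,19,has); (23,20,has); (24,18,has); (24,19,has); (24,20,has)


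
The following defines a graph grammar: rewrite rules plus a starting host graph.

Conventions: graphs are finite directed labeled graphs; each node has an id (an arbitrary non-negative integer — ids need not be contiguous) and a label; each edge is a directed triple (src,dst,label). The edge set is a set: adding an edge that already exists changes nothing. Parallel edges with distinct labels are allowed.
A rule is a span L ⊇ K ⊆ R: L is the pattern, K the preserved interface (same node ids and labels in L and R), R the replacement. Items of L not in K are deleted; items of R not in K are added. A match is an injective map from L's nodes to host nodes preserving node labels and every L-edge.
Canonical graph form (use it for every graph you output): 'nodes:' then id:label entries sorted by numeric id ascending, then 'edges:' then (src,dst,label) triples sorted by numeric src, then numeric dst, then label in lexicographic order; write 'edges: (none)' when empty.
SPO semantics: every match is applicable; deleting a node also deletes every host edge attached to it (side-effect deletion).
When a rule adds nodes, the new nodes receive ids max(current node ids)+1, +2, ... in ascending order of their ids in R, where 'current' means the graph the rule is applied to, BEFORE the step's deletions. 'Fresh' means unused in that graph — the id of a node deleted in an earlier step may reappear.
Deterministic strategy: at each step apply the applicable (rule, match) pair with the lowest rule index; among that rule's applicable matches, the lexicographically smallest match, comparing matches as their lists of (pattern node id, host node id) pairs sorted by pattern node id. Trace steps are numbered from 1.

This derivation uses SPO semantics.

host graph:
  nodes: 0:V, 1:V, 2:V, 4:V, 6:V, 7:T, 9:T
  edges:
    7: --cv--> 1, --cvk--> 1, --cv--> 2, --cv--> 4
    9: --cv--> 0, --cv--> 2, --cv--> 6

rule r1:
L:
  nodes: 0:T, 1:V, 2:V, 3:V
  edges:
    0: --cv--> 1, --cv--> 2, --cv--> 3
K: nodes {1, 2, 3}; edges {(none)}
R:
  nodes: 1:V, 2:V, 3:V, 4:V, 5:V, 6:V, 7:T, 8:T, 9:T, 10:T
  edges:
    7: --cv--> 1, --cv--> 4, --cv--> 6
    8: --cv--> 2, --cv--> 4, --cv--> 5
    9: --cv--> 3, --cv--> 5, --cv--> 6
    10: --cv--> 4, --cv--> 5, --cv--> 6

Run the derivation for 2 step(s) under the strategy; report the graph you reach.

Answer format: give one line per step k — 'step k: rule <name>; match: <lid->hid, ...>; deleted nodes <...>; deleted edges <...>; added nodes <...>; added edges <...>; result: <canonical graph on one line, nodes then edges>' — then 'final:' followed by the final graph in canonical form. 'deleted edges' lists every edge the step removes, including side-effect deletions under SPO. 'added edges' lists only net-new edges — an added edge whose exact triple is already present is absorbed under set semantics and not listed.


step 1: rule r1; match: 0->7, 1->1, 2->2, 3->4; deleted nodes 7; deleted edges (7,1,cv); (7,1,cvk); (7,2,cv); (7,4,cv); added nodes 10, 11, 12, 13, 14, 15, 16; added edges (13,1,cv); (13,10,cv); (13,12,cv); (14,2,cv); (14,10,cv); (14,11,cv); (15,4,cv); (15,11,cv); (15,12,cv); (16,10,cv); (16,11,cv); (16,12,cv); result: nodes: 0:V, 1:V, 2:V, 4:V, 6:V, 9:T, 10:V, 11:V, 12:V, 13:T, 14:T, 15:T, 16:T edges: (9,0,cv); (9,2,cv); (9,6,cv); (13,1,cv); (13,10,cv); (13,12,cv); (14,2,cv); (14,10,cv); (14,11,cv); (15,4,cv); (15,11,cv); (15,12,cv); (16,10,cv); (16,11,cv); (16,12,cv)
step 2: rule r1; match: 0->9, 1->0, 2->2, 3->6; deleted nodes 9; deleted edges (9,0,cv); (9,2,cv); (9,6,cv); added nodes 17, 18, 19, 20, 21, 22, 23; added edges (20,0,cv); (20,17,cv); (20,19,cv); (21,2,cv); (21,17,cv); (21,18,cv); (22,6,cv); (22,18,cv); (22,19,cv); (23,17,cv); (23,18,cv); (23,19,cv); result: nodes: 0:V, 1:V, 2:V, 4:V, 6:V, 10:V, 11:V, 12:V, 13:T, 14:T, 15:T, 16:T, 17:V, 18:V, 19:V, 20:T, 21:T, 22:T, 23:T edges: (13,1,cv); (13,10,cv); (13,12,cv); (14,2,cv); (14,10,cv); (14,11,cv); (15,4,cv); (15,11,cv); (15,12,cv); (16,10,cv); (16,11,cv); (16,12,cv); (20,0,cv); (20,17,cv); (20,19,cv); (21,2,cv); (21,17,cv); (21,18,cv); (22,6,cv); (22,18,cv); (22,19,cv); (23,17,cv); (23,18,cv); (23,19,cv)
final:
nodes: 0:V, 1:V, 2:V, 4:V, 6:V, 10:V, 11:V, 12:V, 13:T, 14:T, 15:T, 16:T, 17:V, 18:V, 19:V, 20:T, 21:T, 22:T, 23:T
edges: (13,1,cv); (13,10,cv); (13,12,cv); (14,2,cv); (14,10,cv); (14,11,cv); (15,4,cv); (15,11,cv); (15,12,cv); (16,10,cv); (16,11,cv); (16,12,cv); (20,0,cv); (20,17,cv); (20,19,cv); (21,2,cv); (21,17,cv); (21,18,cv); (22,6,cv); (22,18,cv); (22,19,cv); (23,17,cv); (23,18,cv); (23,19,cv)


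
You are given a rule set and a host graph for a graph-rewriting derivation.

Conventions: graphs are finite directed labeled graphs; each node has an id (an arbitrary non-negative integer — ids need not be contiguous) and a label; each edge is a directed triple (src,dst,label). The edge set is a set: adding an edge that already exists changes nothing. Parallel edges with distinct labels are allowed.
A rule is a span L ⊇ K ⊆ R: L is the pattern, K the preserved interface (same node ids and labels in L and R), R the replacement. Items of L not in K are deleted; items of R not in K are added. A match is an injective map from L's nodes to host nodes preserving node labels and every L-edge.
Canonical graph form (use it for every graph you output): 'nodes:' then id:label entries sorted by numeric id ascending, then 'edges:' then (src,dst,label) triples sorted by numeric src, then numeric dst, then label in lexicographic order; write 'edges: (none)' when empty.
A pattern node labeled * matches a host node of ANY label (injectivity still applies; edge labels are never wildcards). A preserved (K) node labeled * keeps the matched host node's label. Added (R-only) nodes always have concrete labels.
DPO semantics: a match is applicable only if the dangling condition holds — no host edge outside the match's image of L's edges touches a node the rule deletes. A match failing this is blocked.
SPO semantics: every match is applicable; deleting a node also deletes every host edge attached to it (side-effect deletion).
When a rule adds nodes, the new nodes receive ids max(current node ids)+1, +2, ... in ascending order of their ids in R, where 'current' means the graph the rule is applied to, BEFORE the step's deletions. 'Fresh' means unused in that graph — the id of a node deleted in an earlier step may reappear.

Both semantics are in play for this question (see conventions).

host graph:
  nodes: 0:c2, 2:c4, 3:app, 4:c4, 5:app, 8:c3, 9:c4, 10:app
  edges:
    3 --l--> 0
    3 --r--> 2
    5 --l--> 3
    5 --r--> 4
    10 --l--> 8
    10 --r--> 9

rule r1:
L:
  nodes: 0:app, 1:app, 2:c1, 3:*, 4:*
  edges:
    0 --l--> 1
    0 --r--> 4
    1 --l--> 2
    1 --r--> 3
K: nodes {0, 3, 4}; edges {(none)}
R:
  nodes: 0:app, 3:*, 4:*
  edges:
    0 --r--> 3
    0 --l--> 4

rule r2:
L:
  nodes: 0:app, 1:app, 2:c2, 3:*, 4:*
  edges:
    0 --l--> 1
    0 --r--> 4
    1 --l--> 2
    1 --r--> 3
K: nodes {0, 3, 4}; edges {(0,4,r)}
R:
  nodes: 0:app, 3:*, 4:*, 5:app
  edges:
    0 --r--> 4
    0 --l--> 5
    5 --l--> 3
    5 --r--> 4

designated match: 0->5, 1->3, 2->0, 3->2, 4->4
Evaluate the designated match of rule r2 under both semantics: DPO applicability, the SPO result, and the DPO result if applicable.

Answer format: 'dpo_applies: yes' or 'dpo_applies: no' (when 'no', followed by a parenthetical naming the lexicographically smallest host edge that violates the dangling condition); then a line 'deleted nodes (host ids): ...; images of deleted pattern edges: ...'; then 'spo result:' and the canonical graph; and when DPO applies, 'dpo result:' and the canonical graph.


dpo_applies: yes
deleted nodes (host ids): 0, 3; images of deleted pattern edges: (3,0,l); (3,2,r); (5,3,l)
spo result:
nodes: 2:c4, 4:c4, 5:app, 8:c3, 9:c4, 10:app, 11:app
edges: (5,4,r); (5,11,l); (10,8,l); (10,9,r); (11,2,l); (11,4,r)
dpo result:
nodes: 2:c4, 4:c4, 5:app, 8:c3, 9:c4, 10:app, 11:app
edges: (5,4,r); (5,11,l); (10,8,l); (10,9,r); (11,2,l); (11,4,r)


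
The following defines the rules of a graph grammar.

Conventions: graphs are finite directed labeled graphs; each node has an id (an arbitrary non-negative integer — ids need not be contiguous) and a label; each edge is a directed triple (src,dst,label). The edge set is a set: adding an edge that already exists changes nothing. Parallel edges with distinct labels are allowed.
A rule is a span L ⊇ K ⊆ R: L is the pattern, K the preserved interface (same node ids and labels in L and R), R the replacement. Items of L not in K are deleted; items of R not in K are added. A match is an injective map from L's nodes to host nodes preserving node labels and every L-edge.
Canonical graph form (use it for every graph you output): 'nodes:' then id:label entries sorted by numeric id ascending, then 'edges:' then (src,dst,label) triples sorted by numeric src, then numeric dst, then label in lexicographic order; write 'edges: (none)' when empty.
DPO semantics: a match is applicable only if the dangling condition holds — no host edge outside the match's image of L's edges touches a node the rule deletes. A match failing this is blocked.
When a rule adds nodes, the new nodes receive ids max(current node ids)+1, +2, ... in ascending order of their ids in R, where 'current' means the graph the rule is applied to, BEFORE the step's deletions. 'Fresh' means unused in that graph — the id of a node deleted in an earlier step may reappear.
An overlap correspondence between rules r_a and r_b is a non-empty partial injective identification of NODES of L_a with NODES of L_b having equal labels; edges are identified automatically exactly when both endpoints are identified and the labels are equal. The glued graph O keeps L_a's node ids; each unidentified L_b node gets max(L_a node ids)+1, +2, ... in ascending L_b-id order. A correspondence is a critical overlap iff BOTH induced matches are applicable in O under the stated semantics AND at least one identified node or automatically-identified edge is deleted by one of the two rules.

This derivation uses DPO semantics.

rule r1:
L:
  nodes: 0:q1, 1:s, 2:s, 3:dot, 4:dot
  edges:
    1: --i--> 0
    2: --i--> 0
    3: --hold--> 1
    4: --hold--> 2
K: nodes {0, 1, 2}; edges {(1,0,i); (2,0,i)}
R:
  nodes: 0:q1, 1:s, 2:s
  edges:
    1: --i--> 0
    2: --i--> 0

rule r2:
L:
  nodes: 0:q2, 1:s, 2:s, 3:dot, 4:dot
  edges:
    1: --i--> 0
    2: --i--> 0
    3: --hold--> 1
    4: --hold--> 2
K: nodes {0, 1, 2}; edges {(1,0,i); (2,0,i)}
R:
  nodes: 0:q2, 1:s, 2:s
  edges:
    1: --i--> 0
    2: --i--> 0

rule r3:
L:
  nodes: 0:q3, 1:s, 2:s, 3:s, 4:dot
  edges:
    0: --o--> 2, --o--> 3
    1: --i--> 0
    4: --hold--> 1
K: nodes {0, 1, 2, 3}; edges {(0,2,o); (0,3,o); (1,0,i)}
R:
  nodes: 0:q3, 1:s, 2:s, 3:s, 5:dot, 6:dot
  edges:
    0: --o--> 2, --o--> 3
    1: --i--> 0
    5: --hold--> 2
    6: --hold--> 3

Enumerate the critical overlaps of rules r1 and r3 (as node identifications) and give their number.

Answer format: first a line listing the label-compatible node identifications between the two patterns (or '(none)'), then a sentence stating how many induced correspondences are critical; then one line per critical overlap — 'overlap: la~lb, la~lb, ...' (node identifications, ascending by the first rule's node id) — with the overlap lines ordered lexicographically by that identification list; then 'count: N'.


label-compatible node identifications between L(r1) and L(r3): 1~1, 1~2, 1~3, 2~1, 2~2, 2~3, 3~4, 4~4
6 of the induced correspondences are critical overlaps of r1 and r3.
overlap: 1~1, 2~2, 3~4
overlap: 1~1, 2~3, 3~4
overlap: 1~1, 3~4
overlap: 1~2, 2~1, 4~4
overlap: 1~3, 2~1, 4~4
overlap: 2~1, 4~4
count: 6


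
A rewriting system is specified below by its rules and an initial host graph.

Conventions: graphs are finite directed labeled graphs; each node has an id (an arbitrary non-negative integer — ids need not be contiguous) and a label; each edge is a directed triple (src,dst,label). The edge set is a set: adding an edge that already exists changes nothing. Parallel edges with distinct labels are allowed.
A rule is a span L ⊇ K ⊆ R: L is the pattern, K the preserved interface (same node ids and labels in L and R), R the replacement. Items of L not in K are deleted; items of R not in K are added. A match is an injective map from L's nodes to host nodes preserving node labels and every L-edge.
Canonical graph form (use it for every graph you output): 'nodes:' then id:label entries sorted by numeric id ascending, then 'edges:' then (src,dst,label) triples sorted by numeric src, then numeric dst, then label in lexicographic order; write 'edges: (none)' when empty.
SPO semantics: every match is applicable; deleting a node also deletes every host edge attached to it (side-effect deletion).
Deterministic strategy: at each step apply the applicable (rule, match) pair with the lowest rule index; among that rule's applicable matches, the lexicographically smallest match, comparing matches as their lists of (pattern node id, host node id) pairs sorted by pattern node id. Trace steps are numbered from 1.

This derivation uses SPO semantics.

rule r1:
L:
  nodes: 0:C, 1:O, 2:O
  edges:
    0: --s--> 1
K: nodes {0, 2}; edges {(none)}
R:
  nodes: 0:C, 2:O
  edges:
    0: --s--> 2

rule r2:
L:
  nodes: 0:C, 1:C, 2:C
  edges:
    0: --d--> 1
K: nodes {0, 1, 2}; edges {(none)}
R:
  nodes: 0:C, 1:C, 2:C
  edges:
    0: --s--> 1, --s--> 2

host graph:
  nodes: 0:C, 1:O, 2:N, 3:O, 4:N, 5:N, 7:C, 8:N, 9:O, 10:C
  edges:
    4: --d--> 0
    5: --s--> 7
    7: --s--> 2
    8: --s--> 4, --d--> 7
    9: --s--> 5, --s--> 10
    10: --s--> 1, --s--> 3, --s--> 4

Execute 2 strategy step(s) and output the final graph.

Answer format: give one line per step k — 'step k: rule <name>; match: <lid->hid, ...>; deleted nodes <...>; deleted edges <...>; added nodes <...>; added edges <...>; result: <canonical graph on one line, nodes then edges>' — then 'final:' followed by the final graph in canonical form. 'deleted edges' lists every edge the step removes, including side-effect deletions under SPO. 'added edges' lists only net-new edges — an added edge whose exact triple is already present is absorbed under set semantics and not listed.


step 1: rule r1; match: 0->10, 1->1, 2->3; deleted nodes 1; deleted edges (10,1,s); added nodes (none); added edges (none); result: nodes: 0:C, 2:N, 3:O, 4:N, 5:N, 7:C, 8:N, 9:O, 10:C edges: (4,0,d); (5,7,s); (7,2,s); (8,4,s); (8,7,d); (9,5,s); (9,10,s); (10,3,s); (10,4,s)
step 2: rule r1; match: 0->10, 1->3, 2->9; deleted nodes 3; deleted edges (10,3,s); added nodes (none); added edges (10,9,s); result: nodes: 0:C, 2:N, 4:N, 5:N, 7:C, 8:N, 9:O, 10:C edges: (4,0,d); (5,7,s); (7,2,s); (8,4,s); (8,7,d); (9,5,s); (9,10,s); (10,4,s); (10,9,s)
final:
nodes: 0:C, 2:N, 4:N, 5:N, 7:C, 8:N, 9:O, 10:C
edges: (4,0,d); (5,7,s); (7,2,s); (8,4,s); (8,7,d); (9,5,s); (9,10,s); (10,4,s); (10,9,s)


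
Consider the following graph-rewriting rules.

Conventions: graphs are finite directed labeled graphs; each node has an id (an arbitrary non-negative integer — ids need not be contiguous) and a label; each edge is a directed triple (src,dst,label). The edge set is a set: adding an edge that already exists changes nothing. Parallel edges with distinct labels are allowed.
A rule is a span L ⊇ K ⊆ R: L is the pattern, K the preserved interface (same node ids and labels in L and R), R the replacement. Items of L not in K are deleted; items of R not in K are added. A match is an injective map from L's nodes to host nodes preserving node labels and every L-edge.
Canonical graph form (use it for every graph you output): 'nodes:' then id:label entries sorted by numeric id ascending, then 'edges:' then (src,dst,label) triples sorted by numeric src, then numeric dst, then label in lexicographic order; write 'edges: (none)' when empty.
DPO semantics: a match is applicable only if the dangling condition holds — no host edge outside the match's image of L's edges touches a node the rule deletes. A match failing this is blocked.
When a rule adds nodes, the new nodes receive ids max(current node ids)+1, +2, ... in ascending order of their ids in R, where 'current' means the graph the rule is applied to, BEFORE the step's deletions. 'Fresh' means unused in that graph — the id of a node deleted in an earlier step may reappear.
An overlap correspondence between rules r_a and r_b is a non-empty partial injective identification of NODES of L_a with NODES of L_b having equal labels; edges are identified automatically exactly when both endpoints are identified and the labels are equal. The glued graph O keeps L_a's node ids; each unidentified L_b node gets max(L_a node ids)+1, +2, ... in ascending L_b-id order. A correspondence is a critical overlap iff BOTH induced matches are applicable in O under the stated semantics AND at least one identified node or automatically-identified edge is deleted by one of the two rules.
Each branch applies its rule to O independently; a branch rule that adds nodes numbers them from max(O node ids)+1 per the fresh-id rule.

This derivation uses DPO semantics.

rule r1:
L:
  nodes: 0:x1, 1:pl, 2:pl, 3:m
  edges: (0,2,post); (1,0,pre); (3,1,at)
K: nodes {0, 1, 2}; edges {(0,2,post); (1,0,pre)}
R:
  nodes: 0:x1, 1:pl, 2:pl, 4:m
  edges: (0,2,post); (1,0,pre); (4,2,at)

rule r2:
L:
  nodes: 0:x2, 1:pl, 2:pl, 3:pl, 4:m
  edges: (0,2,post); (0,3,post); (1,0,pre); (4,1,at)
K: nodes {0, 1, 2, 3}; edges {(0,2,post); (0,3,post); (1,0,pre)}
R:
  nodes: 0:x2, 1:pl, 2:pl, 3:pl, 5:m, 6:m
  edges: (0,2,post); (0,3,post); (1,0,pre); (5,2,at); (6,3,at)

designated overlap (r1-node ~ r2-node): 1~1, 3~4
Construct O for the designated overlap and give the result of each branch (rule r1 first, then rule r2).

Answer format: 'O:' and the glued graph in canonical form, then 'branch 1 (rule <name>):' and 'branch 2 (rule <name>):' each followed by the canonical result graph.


O:
nodes: 0:x1, 1:pl, 2:pl, 3:m, 4:x2, 5:pl, 6:pl
edges: (0,2,post); (1,0,pre); (1,4,pre); (3,1,at); (4,5,post); (4,6,post)
branch 1 (rule r1):
nodes: 0:x1, 1:pl, 2:pl, 4:x2, 5:pl, 6:pl, 7:m
edges: (0,2,post); (1,0,pre); (1,4,pre); (4,5,post); (4,6,post); (7,2,at)
branch 2 (rule r2):
nodes: 0:x1, 1:pl, 2:pl, 4:x2, 5:pl, 6:pl, 7:m, 8:m
edges: (0,2,post); (1,0,pre); (1,4,pre); (4,5,post); (4,6,post); (7,5,at); (8,6,at)


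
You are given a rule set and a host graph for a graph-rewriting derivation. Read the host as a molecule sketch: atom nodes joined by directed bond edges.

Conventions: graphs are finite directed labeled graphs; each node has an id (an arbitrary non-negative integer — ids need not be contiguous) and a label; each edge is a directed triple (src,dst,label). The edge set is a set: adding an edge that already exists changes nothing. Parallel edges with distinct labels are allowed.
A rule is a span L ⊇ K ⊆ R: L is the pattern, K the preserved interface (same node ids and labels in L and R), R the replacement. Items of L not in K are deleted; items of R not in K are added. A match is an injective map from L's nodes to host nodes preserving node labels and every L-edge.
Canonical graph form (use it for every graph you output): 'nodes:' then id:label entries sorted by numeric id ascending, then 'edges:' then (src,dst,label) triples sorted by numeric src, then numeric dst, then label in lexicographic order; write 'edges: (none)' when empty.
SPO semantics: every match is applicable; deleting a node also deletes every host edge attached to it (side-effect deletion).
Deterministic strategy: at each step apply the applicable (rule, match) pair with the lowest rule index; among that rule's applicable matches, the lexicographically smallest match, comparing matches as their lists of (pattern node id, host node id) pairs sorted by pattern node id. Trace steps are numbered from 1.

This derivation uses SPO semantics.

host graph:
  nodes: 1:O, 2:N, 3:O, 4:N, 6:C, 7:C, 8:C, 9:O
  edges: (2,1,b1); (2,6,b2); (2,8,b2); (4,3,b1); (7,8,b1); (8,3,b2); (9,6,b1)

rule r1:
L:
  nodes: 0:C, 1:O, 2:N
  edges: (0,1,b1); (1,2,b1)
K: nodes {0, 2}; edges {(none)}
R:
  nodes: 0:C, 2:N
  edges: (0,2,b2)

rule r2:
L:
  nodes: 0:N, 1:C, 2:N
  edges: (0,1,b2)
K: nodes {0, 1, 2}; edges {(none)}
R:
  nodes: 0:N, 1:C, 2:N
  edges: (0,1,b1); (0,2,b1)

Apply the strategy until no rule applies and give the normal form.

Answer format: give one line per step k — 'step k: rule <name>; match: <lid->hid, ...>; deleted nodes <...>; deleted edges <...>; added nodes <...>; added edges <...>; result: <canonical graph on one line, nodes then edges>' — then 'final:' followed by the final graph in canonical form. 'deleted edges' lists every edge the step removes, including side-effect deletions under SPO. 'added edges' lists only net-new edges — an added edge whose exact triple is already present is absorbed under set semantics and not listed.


step 1: rule r2; match: 0->2, 1->6, 2->4; deleted nodes (none); deleted edges (2,6,b2); added nodes (none); added edges (2,4,b1); (2,6,b1); result: nodes: 1:O, 2:N, 3:O, 4:N, 6:C, 7:C, 8:C, 9:O edges: (2,1,b1); (2,4,b1); (2,6,b1); (2,8,b2); (4,3,b1); (7,8,b1); (8,3,b2); (9,6,b1)
step 2: rule r2; match: 0->2, 1->8, 2->4; deleted nodes (none); deleted edges (2,8,b2); added nodes (none); added edges (2,8,b1); result: nodes: 1:O, 2:N, 3:O, 4:N, 6:C, 7:C, 8:C, 9:O edges: (2,1,b1); (2,4,b1); (2,6,b1); (2,8,b1); (4,3,b1); (7,8,b1); (8,3,b2); (9,6,b1)
final:
nodes: 1:O, 2:N, 3:O, 4:N, 6:C, 7:C, 8:C, 9:O
edges: (2,1,b1); (2,4,b1); (2,6,b1); (2,8,b1); (4,3,b1); (7,8,b1); (8,3,b2); (9,6,b1)


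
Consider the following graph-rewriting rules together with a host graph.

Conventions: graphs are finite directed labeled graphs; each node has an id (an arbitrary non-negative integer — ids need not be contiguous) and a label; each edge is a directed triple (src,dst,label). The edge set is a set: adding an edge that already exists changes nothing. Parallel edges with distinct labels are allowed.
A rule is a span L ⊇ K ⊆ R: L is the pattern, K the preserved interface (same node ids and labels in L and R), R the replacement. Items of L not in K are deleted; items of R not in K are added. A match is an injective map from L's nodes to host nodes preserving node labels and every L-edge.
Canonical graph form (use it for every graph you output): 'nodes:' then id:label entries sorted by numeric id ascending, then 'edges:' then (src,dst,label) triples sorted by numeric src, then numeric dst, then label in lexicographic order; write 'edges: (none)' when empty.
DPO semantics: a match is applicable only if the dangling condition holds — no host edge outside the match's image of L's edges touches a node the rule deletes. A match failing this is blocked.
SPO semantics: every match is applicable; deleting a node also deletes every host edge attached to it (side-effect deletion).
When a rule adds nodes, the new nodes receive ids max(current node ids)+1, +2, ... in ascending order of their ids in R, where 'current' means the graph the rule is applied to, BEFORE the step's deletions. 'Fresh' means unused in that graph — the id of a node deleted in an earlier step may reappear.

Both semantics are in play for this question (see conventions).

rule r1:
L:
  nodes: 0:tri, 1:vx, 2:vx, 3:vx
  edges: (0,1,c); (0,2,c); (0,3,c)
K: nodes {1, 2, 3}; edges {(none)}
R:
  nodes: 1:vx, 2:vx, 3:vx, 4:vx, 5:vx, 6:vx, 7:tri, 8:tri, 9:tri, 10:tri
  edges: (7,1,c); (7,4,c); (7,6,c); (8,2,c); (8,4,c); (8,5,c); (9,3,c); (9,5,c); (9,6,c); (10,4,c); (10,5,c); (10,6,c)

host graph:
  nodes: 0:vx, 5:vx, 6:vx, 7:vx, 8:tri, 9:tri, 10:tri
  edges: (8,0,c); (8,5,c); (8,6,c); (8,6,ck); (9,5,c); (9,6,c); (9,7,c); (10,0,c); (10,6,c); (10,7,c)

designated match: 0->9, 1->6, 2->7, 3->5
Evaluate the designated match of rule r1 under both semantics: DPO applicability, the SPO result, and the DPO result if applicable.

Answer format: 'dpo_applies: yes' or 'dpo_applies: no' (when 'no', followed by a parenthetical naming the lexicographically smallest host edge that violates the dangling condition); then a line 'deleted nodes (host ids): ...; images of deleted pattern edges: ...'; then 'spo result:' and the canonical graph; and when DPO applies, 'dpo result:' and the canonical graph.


dpo_applies: yes
deleted nodes (host ids): 9; images of deleted pattern edges: (9,5,c); (9,6,c); (9,7,c)
spo result:
nodes: 0:vx, 5:vx, 6:vx, 7:vx, 8:tri, 10:tri, 11:vx, 12:vx, 13:vx, 14:tri, 15:tri, 16:tri, 17:tri
edges: (8,0,c); (8,5,c); (8,6,c); (8,6,ck); (10,0,c); (10,6,c); (10,7,c); (14,6,c); (14,11,c); (14,13,c); (15,7,c); (15,11,c); (15,12,c); (16,5,c); (16,12,c); (16,13,c); (17,11,c); (17,12,c); (17,13,c)
dpo result:
nodes: 0:vx, 5:vx, 6:vx, 7:vx, 8:tri, 10:tri, 11:vx, 12:vx, 13:vx, 14:tri, 15:tri, 16:tri, 17:tri
edges: (8,0,c); (8,5,c); (8,6,c); (8,6,ck); (10,0,c); (10,6,c); (10,7,c); (14,6,c); (14,11,c); (14,13,c); (15,7,c); (15,11,c); (15,12,c); (16,5,c); (16,12,c); (16,13,c); (17,11,c); (17,12,c); (17,13,c)


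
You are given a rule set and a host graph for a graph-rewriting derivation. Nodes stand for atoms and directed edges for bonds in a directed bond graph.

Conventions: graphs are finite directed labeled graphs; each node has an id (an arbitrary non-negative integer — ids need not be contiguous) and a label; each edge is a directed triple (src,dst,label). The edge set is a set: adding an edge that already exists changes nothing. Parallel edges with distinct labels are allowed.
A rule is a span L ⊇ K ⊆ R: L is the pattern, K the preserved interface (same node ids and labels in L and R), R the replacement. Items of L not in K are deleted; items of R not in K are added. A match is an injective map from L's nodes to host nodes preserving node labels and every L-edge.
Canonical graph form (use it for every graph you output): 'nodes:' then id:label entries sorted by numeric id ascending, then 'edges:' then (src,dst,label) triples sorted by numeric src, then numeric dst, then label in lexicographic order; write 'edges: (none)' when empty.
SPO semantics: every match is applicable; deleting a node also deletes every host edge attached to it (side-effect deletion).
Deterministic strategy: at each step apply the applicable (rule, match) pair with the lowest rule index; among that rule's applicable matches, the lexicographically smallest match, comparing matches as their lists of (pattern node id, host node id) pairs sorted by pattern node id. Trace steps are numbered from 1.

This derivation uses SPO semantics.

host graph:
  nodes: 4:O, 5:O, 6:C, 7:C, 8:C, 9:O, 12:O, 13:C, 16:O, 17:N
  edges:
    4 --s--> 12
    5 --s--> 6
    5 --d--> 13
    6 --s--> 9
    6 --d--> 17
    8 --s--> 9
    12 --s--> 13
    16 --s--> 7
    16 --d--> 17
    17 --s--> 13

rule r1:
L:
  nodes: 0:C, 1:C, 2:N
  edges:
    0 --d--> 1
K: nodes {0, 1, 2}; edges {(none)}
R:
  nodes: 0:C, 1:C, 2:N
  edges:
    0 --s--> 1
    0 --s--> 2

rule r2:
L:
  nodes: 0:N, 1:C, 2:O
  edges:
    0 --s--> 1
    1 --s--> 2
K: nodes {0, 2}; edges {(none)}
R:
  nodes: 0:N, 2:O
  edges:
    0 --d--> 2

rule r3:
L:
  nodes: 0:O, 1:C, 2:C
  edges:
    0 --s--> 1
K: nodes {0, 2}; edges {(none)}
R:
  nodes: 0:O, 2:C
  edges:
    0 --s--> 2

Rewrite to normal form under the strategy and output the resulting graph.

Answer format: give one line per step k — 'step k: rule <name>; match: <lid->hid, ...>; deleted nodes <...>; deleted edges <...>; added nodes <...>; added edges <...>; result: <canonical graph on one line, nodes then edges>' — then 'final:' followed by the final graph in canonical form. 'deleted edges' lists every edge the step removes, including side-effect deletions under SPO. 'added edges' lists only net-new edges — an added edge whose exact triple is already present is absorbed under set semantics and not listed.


step 1: rule r3; match: 0->5, 1->6, 2->7; deleted nodes 6; deleted edges (5,6,s); (6,9,s); (6,17,d); added nodes (none); added edges (5,7,s); result: nodes: 4:O, 5:O, 7:C, 8:C, 9:O, 12:O, 13:C, 16:O, 17:N edges: (4,12,s); (5,7,s); (5,13,d); (8,9,s); (12,13,s); (16,7,s); (16,17,d); (17,13,s)
step 2: rule r3; match: 0->5, 1->7, 2->8; deleted nodes 7; deleted edges (5,7,s); (16,7,s); added nodes (none); added edges (5,8,s); result: nodes: 4:O, 5:O, 8:C, 9:O, 12:O, 13:C, 16:O, 17:N edges: (4,12,s); (5,8,s); (5,13,d); (8,9,s); (12,13,s); (16,17,d); (17,13,s)
step 3: rule r3; match: 0->5, 1->8, 2->13; deleted nodes 8; deleted edges (5,8,s); (8,9,s); added nodes (none); added edges (5,13,s); result: nodes: 4:O, 5:O, 9:O, 12:O, 13:C, 16:O, 17:N edges: (4,12,s); (5,13,d); (5,13,s); (12,13,s); (16,17,d); (17,13,s)
final:
nodes: 4:O, 5:O, 9:O, 12:O, 13:C, 16:O, 17:N
edges: (4,12,s); (5,13,d); (5,13,s); (12,13,s); (16,17,d); (17,13,s)
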